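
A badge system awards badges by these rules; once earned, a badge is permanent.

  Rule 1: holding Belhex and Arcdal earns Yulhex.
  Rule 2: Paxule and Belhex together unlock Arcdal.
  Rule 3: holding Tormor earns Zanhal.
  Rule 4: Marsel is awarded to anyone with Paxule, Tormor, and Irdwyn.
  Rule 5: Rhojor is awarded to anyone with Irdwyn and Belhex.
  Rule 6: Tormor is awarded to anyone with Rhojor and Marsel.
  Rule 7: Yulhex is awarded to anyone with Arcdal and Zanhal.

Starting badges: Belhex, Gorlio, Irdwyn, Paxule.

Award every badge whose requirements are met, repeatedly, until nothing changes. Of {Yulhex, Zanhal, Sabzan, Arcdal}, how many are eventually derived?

With Paxule and Belhex, Arcdal is earned (Rule 2).
With Belhex and Arcdal, Yulhex is earned (Rule 1).
Yulhex: reached.
Zanhal would need Tormor (Rule 3), but Tormor is never earned.
No rule produces Sabzan, and it is not given.
Arcdal: reached.
Reached: Yulhex and Arcdal — 2 of the 4.

2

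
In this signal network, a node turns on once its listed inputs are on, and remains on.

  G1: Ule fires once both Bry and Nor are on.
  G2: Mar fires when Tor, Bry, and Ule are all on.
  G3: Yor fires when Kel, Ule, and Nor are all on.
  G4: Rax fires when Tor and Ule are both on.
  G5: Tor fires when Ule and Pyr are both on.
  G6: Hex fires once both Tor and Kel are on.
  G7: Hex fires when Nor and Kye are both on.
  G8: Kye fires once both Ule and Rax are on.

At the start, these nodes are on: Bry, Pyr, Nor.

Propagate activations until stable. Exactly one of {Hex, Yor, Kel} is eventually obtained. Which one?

Hex

G1: Bry and Nor on → Ule on.
G5: Ule and Pyr on → Tor on.
G4: Tor and Ule on → Rax on.
Ule and Rax are on, so Kye fires (G8).
G7: Nor and Kye on → Hex on.
Yor would need Kel, Ule, and Nor (G3), but Kel never turns on. No rule produces Kel, and it is not given.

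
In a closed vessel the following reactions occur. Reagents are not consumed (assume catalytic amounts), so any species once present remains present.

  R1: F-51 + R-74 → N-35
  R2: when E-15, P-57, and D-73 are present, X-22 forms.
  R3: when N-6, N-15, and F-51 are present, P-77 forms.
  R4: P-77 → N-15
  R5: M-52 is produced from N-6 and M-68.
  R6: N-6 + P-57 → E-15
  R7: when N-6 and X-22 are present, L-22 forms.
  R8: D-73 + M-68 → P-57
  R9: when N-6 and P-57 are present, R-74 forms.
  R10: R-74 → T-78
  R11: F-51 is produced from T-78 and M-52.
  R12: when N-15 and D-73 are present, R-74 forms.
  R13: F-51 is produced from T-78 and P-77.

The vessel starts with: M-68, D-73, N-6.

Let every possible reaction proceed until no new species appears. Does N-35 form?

Yes

D-73 and M-68 present → P-57 forms (R8).
N-6 and M-68 present → M-52 forms (R5).
N-6 and P-57 present → R-74 forms (R9).
R-74 present → T-78 forms (R10).
T-78 and M-52 present → F-51 forms (R11).
F-51 and R-74 present → N-35 forms (R1).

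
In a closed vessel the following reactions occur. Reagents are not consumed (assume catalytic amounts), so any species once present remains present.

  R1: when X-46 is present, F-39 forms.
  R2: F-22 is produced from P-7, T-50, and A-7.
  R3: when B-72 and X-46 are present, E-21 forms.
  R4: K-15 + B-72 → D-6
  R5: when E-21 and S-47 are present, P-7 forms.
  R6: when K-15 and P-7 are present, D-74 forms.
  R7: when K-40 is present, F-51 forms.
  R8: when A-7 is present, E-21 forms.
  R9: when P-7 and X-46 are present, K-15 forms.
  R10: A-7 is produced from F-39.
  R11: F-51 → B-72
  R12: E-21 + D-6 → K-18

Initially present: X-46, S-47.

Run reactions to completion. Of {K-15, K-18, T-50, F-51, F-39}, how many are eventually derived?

X-46 present → F-39 forms (R1).
F-39 present → A-7 forms (R10).
A-7 present → E-21 forms (R8).
E-21 and S-47 present → P-7 forms (R5).
P-7 and X-46 present → K-15 forms (R9).
K-15: reached.
K-18 would need E-21 and D-6 (R12), but D-6 never forms.
No rule produces T-50, and it is not given.
F-51 would need K-40 (R7), but K-40 never forms.
F-39: reached.
Reached: K-15 and F-39 — 2 of the 5.

2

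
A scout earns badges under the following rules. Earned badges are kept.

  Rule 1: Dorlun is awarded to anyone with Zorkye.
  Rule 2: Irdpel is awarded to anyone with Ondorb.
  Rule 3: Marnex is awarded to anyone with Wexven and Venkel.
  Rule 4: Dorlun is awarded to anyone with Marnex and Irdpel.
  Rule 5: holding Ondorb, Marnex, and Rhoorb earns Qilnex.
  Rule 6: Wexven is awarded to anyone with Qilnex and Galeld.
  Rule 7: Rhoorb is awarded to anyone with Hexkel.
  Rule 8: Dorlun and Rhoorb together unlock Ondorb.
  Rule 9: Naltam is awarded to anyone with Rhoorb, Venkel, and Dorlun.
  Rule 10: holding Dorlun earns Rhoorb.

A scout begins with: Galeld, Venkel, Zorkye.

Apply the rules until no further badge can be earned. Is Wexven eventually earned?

Wexven would need Qilnex and Galeld (Rule 6), but Qilnex is never earned.

No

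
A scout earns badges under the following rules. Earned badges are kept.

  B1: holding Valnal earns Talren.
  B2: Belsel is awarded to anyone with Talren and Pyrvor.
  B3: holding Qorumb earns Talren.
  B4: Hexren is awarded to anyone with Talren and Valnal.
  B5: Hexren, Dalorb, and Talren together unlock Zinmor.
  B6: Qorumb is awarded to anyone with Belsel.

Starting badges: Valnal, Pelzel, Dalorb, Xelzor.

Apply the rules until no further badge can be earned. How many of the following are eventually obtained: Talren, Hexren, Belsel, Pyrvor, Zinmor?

3

With Valnal, Talren is earned (B1).
With Talren and Valnal, Hexren is earned (B4).
With Hexren, Dalorb, and Talren, Zinmor is earned (B5).
Talren: reached.
Hexren: reached.
Belsel would need Talren and Pyrvor (B2), but Pyrvor is never earned.
No rule produces Pyrvor, and it is not given.
Zinmor: reached.
Reached: Talren, Hexren, and Zinmor — 3 of the 5.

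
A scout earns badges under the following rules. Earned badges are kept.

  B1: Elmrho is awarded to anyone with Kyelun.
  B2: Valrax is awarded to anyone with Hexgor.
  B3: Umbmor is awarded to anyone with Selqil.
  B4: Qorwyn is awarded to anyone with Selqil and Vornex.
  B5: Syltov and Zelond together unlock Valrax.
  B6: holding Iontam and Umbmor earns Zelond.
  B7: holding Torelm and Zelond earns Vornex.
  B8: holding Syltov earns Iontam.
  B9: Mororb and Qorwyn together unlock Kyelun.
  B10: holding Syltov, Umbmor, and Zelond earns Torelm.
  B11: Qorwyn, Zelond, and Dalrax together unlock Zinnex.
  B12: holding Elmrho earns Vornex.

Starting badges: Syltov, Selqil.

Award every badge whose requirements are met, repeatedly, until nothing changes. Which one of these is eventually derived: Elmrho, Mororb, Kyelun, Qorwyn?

Qorwyn

With Syltov, Iontam is earned (B8).
With Selqil, Umbmor is earned (B3).
With Iontam and Umbmor, Zelond is earned (B6).
With Syltov, Umbmor, and Zelond, Torelm is earned (B10).
With Torelm and Zelond, Vornex is earned (B7).
With Selqil and Vornex, Qorwyn is earned (B4).
No rule produces Mororb, and it is not given. Elmrho would need Kyelun (B1), but Kyelun is never earned. Kyelun would need Mororb and Qorwyn (B9), but Mororb is never earned.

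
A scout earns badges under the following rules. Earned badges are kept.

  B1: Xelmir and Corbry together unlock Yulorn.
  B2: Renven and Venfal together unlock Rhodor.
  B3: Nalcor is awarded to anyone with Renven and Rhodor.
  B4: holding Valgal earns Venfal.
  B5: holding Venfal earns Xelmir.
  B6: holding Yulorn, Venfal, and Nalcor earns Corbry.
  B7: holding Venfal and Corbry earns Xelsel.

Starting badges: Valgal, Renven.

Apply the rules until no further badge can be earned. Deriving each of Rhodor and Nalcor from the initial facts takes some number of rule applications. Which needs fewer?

Rhodor

Rhodor: With Valgal, Venfal is earned (B4). With Renven and Venfal, Rhodor is earned (B2). [2 rule applications]
Nalcor: With Valgal, Venfal is earned (B4). With Renven and Venfal, Rhodor is earned (B2). With Renven and Rhodor, Nalcor is earned (B3). [3 rule applications]
Rhodor needs fewer.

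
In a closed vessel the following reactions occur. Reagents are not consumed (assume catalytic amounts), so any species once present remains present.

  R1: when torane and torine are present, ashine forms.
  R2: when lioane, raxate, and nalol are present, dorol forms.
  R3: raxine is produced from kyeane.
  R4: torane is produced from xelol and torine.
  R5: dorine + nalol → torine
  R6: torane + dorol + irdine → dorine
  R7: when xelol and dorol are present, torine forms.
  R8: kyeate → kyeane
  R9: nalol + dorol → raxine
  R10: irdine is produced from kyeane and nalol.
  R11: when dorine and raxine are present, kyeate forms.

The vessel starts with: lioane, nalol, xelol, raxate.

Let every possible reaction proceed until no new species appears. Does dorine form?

dorine would need torane, dorol, and irdine (R6), but irdine never forms.

No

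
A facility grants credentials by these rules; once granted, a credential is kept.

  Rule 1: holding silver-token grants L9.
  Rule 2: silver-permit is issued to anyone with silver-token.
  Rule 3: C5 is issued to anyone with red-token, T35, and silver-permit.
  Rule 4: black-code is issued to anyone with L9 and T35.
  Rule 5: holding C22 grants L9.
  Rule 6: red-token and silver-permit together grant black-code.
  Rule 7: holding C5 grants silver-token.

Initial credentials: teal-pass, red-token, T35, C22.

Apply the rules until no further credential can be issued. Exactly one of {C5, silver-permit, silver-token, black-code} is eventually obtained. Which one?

black-code

Holding C22 grants L9 (Rule 5).
Holding L9 and T35 grants black-code (Rule 4).
silver-token would need C5 (Rule 7), but C5 is never granted. silver-permit would need silver-token (Rule 2), but silver-token is never granted. C5 would need red-token, T35, and silver-permit (Rule 3), but silver-permit is never granted.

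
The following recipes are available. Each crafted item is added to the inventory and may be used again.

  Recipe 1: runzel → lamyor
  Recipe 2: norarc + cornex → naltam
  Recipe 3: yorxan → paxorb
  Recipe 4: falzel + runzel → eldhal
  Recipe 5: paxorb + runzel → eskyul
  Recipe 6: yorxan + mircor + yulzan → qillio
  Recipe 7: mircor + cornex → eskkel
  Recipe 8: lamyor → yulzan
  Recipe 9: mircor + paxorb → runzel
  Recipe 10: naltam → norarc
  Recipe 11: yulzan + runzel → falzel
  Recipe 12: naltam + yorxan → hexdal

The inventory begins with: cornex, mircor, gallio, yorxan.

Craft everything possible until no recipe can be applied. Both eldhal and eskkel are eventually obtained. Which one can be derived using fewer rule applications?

eskkel: mircor + cornex → eskkel (Recipe 7). [1 rule application]
eldhal: Using Recipe 3, yorxan makes paxorb. mircor + paxorb → runzel (Recipe 9). runzel → lamyor (Recipe 1). Using Recipe 8, lamyor makes yulzan. Using Recipe 11, yulzan and runzel make falzel. falzel + runzel → eldhal (Recipe 4). [6 rule applications]
eskkel needs fewer.

eskkel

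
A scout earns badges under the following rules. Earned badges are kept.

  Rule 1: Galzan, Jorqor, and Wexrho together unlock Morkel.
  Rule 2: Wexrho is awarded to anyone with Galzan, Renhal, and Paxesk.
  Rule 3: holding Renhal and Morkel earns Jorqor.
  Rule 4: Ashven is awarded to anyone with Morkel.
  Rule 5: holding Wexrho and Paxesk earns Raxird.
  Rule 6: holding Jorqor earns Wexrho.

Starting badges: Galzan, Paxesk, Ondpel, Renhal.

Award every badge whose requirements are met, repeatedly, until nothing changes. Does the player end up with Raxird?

With Galzan, Renhal, and Paxesk, Wexrho is earned (Rule 2).
With Wexrho and Paxesk, Raxird is earned (Rule 5).

Yes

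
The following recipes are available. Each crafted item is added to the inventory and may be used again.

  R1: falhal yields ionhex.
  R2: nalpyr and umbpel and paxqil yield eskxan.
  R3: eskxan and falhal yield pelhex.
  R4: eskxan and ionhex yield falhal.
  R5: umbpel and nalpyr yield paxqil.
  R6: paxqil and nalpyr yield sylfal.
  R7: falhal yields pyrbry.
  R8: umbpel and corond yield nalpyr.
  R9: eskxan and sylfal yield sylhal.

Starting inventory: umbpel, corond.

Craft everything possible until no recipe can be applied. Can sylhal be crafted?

Yes

umbpel and corond → nalpyr (R8).
Using R5, umbpel and nalpyr make paxqil.
Using R2, nalpyr, umbpel, and paxqil make eskxan.
Using R6, paxqil and nalpyr make sylfal.
Using R9, eskxan and sylfal make sylhal.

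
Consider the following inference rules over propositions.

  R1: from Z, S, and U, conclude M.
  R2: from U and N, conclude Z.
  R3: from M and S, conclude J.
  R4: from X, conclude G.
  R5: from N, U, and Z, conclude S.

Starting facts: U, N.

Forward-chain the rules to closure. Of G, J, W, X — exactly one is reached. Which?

U and N hold, so Z follows (R2).
From N, U, and Z, R5 gives S.
From Z, S, and U, R1 gives M.
From M and S, R3 gives J.
No rule produces X, and it is not given. G would need X (R4), but X is never established. No rule produces W, and it is not given.

J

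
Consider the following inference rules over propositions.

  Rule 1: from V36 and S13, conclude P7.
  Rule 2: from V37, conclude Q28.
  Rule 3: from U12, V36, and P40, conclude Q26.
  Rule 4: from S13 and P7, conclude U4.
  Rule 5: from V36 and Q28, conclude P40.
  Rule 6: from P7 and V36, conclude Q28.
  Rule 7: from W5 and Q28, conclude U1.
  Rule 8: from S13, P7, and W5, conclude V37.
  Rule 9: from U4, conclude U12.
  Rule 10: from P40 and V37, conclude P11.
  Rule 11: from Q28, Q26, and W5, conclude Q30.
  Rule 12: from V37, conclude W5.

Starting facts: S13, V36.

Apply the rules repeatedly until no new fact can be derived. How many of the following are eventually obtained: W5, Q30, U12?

1

From V36 and S13, Rule 1 gives P7.
S13 and P7 hold, so U4 follows (Rule 4).
From U4, Rule 9 gives U12.
W5 would need V37 (Rule 12), but V37 is never established.
Q30 would need Q28, Q26, and W5 (Rule 11), but W5 is never established.
U12: reached.
Reached: U12 — 1 of the 3.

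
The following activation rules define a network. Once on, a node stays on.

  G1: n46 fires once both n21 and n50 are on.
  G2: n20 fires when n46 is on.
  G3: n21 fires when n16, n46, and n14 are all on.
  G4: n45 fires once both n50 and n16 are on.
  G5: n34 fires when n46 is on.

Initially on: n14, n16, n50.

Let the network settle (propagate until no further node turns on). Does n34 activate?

n34 would need n46 (G5), but n46 never turns on.

No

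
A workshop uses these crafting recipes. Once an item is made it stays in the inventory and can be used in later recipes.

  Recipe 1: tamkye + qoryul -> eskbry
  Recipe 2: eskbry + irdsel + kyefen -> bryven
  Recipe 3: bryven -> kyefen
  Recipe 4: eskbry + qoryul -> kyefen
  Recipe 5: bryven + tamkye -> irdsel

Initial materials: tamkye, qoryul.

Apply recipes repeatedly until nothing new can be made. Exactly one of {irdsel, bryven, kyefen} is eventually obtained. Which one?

kyefen

Using Recipe 1, tamkye and qoryul make eskbry.
Using Recipe 4, eskbry and qoryul make kyefen.
bryven would need eskbry, irdsel, and kyefen (Recipe 2), but irdsel is never obtained. irdsel would need bryven and tamkye (Recipe 5), but bryven is never obtained.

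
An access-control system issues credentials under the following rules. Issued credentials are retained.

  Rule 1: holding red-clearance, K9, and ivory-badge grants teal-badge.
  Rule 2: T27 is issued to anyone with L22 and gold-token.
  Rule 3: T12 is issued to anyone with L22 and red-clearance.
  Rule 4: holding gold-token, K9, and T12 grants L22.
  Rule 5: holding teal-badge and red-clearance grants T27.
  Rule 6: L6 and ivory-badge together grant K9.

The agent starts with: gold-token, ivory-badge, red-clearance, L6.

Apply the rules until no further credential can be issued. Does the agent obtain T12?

T12 would need L22 and red-clearance (Rule 3), but L22 is never granted.

No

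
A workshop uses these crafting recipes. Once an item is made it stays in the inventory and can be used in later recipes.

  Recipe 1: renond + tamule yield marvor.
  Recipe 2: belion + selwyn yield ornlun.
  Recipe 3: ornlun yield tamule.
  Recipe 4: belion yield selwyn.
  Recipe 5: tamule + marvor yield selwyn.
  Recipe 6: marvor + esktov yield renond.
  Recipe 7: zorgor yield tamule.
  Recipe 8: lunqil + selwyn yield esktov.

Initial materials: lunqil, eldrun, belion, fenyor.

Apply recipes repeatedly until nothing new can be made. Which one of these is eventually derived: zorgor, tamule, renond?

tamule

belion → selwyn (Recipe 4).
belion + selwyn → ornlun (Recipe 2).
Using Recipe 3, ornlun makes tamule.
No rule produces zorgor, and it is not given. renond would need marvor and esktov (Recipe 6), but marvor is never obtained.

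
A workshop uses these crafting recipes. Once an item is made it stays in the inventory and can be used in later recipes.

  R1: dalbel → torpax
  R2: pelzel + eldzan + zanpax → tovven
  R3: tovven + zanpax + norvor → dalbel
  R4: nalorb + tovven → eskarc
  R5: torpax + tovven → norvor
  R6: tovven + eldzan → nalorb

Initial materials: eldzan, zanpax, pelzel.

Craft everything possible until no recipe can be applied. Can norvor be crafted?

norvor would need torpax and tovven (R5), but torpax is never obtained.

No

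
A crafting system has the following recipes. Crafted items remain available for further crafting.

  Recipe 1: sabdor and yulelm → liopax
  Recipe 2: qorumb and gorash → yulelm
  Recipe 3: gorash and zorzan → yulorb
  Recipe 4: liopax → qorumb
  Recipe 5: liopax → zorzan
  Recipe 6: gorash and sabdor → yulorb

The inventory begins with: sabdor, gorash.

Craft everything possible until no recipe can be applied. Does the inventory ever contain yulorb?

Yes

gorash and sabdor → yulorb (Recipe 6).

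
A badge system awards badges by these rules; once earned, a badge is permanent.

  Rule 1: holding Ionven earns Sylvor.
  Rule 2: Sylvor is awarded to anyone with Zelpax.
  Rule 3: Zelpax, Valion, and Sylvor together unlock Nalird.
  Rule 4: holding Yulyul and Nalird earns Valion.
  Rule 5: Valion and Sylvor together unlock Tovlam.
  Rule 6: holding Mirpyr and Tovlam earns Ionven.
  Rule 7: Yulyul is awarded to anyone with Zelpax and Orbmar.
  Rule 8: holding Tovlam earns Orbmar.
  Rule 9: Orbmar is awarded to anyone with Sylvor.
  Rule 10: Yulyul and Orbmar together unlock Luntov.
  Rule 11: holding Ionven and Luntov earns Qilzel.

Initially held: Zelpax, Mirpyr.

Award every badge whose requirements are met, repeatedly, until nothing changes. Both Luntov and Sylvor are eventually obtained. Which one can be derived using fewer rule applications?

Sylvor

Sylvor: With Zelpax, Sylvor is earned (Rule 2). [1 rule application]
Luntov: With Zelpax, Sylvor is earned (Rule 2). With Sylvor, Orbmar is earned (Rule 9). With Zelpax and Orbmar, Yulyul is earned (Rule 7). With Yulyul and Orbmar, Luntov is earned (Rule 10). [4 rule applications]
Sylvor needs fewer.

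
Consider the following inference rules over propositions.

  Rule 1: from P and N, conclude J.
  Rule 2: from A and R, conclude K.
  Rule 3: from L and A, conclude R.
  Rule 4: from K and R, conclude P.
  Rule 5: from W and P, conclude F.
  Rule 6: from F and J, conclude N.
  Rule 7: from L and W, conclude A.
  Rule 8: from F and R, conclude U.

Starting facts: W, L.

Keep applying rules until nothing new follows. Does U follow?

Yes

From L and W, Rule 7 gives A.
L and A hold, so R follows (Rule 3).
A and R hold, so K follows (Rule 2).
K and R hold, so P follows (Rule 4).
From W and P, Rule 5 gives F.
From F and R, Rule 8 gives U.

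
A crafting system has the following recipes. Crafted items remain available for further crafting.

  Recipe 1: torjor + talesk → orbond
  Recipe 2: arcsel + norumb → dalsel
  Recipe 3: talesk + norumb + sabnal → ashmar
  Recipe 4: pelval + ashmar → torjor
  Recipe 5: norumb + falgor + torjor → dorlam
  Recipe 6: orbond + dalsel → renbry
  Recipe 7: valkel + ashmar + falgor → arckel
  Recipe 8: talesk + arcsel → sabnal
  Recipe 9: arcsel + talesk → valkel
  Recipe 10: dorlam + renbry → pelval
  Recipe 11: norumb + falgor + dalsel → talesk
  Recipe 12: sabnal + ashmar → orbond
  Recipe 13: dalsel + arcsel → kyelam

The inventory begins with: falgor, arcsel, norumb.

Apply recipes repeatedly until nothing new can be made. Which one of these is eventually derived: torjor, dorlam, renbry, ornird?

arcsel + norumb → dalsel (Recipe 2).
Using Recipe 11, norumb, falgor, and dalsel make talesk.
Using Recipe 8, talesk and arcsel make sabnal.
Using Recipe 3, talesk, norumb, and sabnal make ashmar.
sabnal + ashmar → orbond (Recipe 12).
Using Recipe 6, orbond and dalsel make renbry.
torjor would need pelval and ashmar (Recipe 4), but pelval is never obtained. No rule produces ornird, and it is not given. dorlam would need norumb, falgor, and torjor (Recipe 5), but torjor is never obtained.

renbry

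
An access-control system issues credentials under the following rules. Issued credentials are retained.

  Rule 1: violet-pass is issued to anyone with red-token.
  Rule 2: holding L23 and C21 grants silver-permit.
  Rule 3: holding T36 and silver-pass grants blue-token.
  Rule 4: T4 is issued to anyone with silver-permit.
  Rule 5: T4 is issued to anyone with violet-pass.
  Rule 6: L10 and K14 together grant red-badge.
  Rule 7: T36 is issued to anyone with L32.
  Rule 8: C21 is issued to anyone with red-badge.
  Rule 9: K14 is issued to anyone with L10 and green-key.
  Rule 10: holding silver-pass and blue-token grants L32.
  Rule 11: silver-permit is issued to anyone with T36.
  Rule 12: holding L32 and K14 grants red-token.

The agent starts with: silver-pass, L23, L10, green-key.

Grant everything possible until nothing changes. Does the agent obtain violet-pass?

violet-pass would need red-token (Rule 1), but red-token is never granted.

No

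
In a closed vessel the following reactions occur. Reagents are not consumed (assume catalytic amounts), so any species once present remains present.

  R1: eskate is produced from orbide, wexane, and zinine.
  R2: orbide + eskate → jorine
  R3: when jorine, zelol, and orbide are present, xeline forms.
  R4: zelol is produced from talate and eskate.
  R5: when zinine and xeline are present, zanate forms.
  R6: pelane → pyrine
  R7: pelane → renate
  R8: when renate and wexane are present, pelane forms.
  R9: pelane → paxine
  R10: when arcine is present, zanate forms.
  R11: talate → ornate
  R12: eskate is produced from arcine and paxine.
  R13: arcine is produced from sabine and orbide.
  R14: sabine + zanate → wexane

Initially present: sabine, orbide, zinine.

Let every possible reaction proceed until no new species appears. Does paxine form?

No

paxine would need pelane (R9), but pelane never forms.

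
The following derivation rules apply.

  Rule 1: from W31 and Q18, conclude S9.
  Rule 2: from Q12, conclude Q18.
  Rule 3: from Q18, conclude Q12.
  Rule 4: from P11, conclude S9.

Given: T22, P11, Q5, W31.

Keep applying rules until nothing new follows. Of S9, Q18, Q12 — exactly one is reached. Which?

S9

P11 holds, so S9 follows (Rule 4).
Q12 would need Q18 (Rule 3), but Q18 is never established. Q18 would need Q12 (Rule 2), but Q12 is never established.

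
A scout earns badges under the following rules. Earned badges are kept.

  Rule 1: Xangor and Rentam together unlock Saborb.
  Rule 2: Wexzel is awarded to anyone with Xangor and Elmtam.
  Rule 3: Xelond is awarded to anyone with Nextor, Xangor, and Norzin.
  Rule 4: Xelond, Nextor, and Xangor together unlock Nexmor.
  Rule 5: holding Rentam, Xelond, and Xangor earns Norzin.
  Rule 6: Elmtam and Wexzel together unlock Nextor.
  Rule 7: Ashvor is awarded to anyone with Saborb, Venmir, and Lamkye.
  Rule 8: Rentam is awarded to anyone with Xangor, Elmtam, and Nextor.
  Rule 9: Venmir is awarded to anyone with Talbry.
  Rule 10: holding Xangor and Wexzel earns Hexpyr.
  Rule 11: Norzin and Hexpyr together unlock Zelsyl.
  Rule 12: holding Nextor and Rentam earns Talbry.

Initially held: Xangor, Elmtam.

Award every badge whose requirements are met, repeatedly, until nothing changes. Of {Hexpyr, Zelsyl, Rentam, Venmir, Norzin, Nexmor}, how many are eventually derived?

3

With Xangor and Elmtam, Wexzel is earned (Rule 2).
With Xangor and Wexzel, Hexpyr is earned (Rule 10).
With Elmtam and Wexzel, Nextor is earned (Rule 6).
With Xangor, Elmtam, and Nextor, Rentam is earned (Rule 8).
With Nextor and Rentam, Talbry is earned (Rule 12).
With Talbry, Venmir is earned (Rule 9).
Hexpyr: reached.
Zelsyl would need Norzin and Hexpyr (Rule 11), but Norzin is never earned.
Rentam: reached.
Venmir: reached.
Norzin would need Rentam, Xelond, and Xangor (Rule 5), but Xelond is never earned.
Nexmor would need Xelond, Nextor, and Xangor (Rule 4), but Xelond is never earned.
Reached: Hexpyr, Rentam, and Venmir — 3 of the 6.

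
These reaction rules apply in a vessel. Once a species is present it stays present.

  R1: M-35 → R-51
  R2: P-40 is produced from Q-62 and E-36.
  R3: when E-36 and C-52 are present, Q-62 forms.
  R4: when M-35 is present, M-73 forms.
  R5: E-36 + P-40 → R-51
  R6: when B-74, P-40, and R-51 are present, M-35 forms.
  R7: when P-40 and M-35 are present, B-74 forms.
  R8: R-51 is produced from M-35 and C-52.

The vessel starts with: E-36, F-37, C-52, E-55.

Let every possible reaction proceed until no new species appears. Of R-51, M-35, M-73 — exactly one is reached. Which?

E-36 and C-52 present → Q-62 forms (R3).
Q-62 and E-36 present → P-40 forms (R2).
E-36 and P-40 present → R-51 forms (R5).
M-73 would need M-35 (R4), but M-35 never forms. M-35 would need B-74, P-40, and R-51 (R6), but B-74 never forms.

R-51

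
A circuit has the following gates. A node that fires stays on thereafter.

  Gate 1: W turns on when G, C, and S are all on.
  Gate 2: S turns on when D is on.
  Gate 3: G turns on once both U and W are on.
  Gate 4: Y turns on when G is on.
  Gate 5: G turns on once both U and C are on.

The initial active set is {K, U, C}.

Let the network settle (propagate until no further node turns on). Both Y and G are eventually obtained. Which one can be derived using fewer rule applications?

G: U and C are on, so G turns on (Gate 5). [1 rule application]
Y: Gate 5: U and C on → G on. G is on, so Y turns on (Gate 4). [2 rule applications]
G needs fewer.

G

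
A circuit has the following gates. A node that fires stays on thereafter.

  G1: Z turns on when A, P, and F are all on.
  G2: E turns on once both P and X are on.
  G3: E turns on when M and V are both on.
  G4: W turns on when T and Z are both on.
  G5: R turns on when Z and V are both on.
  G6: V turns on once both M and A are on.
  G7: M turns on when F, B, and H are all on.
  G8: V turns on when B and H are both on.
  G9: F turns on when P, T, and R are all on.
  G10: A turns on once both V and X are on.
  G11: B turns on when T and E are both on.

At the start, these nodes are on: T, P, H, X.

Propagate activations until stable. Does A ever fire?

P and X are on, so E turns on (G2).
G11: T and E on → B on.
G8: B and H on → V on.
V and X are on, so A turns on (G10).

Yes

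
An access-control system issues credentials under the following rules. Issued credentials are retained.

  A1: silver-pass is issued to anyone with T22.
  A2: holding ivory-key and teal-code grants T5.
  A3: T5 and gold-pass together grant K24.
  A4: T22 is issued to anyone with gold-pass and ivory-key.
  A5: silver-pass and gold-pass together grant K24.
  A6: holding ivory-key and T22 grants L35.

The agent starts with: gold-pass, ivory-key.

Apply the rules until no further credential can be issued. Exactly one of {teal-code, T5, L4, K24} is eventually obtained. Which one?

Holding gold-pass and ivory-key grants T22 (A4).
Holding T22 grants silver-pass (A1).
Holding silver-pass and gold-pass grants K24 (A5).
No rule produces teal-code, and it is not given. T5 would need ivory-key and teal-code (A2), but teal-code is never granted. No rule produces L4, and it is not given.

K24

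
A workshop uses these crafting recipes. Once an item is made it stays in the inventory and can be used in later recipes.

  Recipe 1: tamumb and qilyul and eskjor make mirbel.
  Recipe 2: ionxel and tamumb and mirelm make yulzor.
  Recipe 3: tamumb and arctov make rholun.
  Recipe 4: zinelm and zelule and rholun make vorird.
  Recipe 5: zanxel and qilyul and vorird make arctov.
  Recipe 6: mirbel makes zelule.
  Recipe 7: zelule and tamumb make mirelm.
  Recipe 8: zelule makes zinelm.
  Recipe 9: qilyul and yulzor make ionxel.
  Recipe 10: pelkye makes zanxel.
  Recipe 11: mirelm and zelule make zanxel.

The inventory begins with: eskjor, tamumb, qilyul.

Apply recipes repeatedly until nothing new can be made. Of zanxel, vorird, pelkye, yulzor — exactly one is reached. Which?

tamumb and qilyul and eskjor → mirbel (Recipe 1).
Using Recipe 6, mirbel makes zelule.
Using Recipe 7, zelule and tamumb make mirelm.
mirelm and zelule → zanxel (Recipe 11).
vorird would need zinelm, zelule, and rholun (Recipe 4), but rholun is never obtained. yulzor would need ionxel, tamumb, and mirelm (Recipe 2), but ionxel is never obtained. No rule produces pelkye, and it is not given.

zanxel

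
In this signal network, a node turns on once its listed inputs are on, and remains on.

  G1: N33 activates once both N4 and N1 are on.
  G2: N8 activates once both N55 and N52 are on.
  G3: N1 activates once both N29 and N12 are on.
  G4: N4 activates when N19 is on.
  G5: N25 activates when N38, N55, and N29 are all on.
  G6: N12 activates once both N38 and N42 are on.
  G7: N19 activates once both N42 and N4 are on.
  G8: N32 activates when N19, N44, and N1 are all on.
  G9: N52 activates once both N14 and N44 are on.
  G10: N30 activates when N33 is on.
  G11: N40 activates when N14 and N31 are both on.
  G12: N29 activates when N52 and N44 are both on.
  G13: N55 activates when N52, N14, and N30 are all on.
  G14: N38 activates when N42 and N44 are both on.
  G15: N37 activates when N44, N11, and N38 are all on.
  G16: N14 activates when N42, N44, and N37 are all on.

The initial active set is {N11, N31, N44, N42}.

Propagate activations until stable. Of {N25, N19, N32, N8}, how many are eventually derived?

N25 would need N38, N55, and N29 (G5), but N55 never turns on.
N19 would need N42 and N4 (G7), but N4 never turns on.
N32 would need N19, N44, and N1 (G8), but N19 never turns on.
N8 would need N55 and N52 (G2), but N55 never turns on.
None of the 4 are reached.

0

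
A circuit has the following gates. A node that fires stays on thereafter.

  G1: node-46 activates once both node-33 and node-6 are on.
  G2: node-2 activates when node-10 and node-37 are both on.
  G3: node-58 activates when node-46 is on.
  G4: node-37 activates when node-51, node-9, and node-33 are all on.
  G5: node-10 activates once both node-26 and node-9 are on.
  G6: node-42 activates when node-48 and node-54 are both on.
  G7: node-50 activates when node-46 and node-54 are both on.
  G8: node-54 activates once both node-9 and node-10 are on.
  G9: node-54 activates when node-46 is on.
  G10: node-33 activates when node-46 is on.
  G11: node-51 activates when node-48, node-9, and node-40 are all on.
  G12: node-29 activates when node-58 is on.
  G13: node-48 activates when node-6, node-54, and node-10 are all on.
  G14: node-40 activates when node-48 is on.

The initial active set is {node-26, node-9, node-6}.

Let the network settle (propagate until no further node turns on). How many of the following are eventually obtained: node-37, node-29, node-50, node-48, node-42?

2

node-26 and node-9 are on, so node-10 activates (G5).
G8: node-9 and node-10 on → node-54 on.
node-6, node-54, and node-10 are on, so node-48 activates (G13).
node-48 and node-54 are on, so node-42 activates (G6).
node-37 would need node-51, node-9, and node-33 (G4), but node-33 never turns on.
node-29 would need node-58 (G12), but node-58 never turns on.
node-50 would need node-46 and node-54 (G7), but node-46 never turns on.
node-48: reached.
node-42: reached.
Reached: node-48 and node-42 — 2 of the 5.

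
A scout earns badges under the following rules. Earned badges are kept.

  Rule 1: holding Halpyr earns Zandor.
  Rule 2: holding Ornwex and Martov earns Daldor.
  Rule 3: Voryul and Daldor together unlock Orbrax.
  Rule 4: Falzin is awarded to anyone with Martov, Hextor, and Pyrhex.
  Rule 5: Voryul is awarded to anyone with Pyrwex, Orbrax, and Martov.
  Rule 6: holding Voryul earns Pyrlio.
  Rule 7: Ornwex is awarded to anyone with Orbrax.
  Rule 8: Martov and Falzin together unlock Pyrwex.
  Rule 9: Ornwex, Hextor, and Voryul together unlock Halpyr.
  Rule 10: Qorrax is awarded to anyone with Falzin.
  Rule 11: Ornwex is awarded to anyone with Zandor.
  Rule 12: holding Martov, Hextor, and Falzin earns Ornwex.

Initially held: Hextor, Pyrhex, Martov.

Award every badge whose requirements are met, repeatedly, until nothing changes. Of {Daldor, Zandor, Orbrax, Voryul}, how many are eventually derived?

1

With Martov, Hextor, and Pyrhex, Falzin is earned (Rule 4).
With Martov, Hextor, and Falzin, Ornwex is earned (Rule 12).
With Ornwex and Martov, Daldor is earned (Rule 2).
Daldor: reached.
Zandor would need Halpyr (Rule 1), but Halpyr is never earned.
Orbrax would need Voryul and Daldor (Rule 3), but Voryul is never earned.
Voryul would need Pyrwex, Orbrax, and Martov (Rule 5), but Orbrax is never earned.
Reached: Daldor — 1 of the 4.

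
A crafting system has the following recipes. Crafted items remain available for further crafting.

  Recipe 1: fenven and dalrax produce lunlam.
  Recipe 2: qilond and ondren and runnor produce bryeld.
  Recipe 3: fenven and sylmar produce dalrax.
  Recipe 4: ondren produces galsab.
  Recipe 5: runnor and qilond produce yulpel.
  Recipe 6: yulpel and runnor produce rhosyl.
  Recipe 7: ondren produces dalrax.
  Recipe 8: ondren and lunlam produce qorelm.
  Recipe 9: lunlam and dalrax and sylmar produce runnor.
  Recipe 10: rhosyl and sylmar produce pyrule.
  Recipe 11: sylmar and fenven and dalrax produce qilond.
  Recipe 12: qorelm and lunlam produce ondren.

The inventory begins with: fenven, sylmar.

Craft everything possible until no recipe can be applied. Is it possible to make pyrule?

Yes

fenven and sylmar → dalrax (Recipe 3).
fenven and dalrax → lunlam (Recipe 1).
sylmar and fenven and dalrax → qilond (Recipe 11).
Using Recipe 9, lunlam, dalrax, and sylmar make runnor.
runnor and qilond → yulpel (Recipe 5).
Using Recipe 6, yulpel and runnor make rhosyl.
Using Recipe 10, rhosyl and sylmar make pyrule.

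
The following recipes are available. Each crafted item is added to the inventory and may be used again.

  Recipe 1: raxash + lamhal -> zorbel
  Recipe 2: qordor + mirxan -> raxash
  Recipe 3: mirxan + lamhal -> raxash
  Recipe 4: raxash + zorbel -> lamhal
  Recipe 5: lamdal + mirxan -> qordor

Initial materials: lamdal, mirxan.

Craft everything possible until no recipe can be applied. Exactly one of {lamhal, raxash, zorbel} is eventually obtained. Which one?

raxash

lamdal + mirxan -> qordor (Recipe 5).
qordor + mirxan -> raxash (Recipe 2).
zorbel would need raxash and lamhal (Recipe 1), but lamhal is never obtained. lamhal would need raxash and zorbel (Recipe 4), but zorbel is never obtained.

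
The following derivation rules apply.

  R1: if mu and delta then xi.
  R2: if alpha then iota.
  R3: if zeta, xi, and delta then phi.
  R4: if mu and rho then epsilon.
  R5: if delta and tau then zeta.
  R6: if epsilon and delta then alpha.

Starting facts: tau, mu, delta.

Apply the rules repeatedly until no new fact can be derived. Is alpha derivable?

alpha would need epsilon and delta (R6), but epsilon is never established.

No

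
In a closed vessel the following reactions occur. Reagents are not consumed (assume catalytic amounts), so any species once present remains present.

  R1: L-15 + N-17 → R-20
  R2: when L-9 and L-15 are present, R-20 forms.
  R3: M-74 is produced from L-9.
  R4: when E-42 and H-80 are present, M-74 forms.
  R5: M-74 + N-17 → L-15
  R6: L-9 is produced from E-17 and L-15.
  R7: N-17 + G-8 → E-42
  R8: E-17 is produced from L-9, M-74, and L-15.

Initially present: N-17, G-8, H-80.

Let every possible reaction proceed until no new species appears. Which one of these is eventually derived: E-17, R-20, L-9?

R-20

N-17 and G-8 present → E-42 forms (R7).
E-42 and H-80 present → M-74 forms (R4).
M-74 and N-17 present → L-15 forms (R5).
L-15 and N-17 present → R-20 forms (R1).
E-17 would need L-9, M-74, and L-15 (R8), but L-9 never forms. L-9 would need E-17 and L-15 (R6), but E-17 never forms.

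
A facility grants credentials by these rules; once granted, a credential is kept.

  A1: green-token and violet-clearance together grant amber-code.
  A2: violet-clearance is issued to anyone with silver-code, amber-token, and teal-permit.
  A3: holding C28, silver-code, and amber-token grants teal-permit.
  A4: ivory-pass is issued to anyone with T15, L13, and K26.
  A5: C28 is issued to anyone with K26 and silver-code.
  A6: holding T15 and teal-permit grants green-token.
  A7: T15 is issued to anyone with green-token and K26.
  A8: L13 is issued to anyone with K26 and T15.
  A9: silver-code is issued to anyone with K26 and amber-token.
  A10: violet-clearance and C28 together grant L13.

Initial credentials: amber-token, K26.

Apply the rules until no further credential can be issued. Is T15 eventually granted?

No

T15 would need green-token and K26 (A7), but green-token is never granted.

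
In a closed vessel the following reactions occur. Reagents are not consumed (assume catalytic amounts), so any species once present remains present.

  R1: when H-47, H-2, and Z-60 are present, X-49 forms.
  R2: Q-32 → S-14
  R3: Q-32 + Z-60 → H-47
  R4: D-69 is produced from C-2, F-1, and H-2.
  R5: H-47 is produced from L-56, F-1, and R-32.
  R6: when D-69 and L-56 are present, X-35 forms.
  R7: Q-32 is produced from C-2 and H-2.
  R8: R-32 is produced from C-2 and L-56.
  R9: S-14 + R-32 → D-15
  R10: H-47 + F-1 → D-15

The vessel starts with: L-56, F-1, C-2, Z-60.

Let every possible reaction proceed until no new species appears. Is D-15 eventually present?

C-2 and L-56 present → R-32 forms (R8).
L-56, F-1, and R-32 present → H-47 forms (R5).
H-47 and F-1 present → D-15 forms (R10).

Yes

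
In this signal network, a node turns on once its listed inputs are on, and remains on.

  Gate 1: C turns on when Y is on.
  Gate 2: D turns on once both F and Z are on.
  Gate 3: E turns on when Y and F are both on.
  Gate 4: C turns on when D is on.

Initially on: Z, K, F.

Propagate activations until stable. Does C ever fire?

Yes

F and Z are on, so D turns on (Gate 2).
D is on, so C turns on (Gate 4).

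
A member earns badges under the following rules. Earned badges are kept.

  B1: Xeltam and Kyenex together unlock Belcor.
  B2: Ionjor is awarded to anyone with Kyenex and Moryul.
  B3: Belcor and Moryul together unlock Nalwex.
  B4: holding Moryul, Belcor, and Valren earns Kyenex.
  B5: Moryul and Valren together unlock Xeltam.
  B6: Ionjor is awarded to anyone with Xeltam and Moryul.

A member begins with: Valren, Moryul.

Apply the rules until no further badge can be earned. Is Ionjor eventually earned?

With Moryul and Valren, Xeltam is earned (B5).
With Xeltam and Moryul, Ionjor is earned (B6).

Yes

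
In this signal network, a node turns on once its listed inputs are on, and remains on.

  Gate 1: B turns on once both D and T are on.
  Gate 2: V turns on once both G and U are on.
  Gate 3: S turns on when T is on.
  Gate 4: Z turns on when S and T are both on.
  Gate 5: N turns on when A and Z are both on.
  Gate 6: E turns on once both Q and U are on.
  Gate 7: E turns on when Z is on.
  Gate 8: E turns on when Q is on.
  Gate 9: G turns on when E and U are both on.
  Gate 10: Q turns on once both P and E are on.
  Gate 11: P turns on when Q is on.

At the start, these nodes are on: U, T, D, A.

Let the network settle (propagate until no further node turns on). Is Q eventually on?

Q would need P and E (Gate 10), but P never turns on.

No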